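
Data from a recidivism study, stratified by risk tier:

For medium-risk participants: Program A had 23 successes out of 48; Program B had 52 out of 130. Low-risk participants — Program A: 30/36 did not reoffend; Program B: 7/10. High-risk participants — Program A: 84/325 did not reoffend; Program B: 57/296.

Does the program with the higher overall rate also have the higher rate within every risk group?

Yes

Medium-risk: Program A 23/48 = 47.9%, Program B 52/130 = 40.0% → Program A
Low-risk: Program A 30/36 = 83.3%, Program B 7/10 = 70.0% → Program A
High-risk: Program A 84/325 = 25.8%, Program B 57/296 = 19.3% → Program A
Overall: Program A 137/409 = 33.5%, Program B 116/436 = 26.6% → Program A
Program A wins overall and in every risk group — no reversal.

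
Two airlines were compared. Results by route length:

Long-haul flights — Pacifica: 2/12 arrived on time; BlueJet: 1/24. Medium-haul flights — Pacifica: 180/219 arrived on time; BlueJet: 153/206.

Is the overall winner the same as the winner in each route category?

Long-haul: Pacifica 2/12 = 16.7%, BlueJet 1/24 = 4.2% → Pacifica
Medium-haul: Pacifica 180/219 = 82.2%, BlueJet 153/206 = 74.3% → Pacifica
Overall: Pacifica 182/231 = 78.8%, BlueJet 154/230 = 67.0% → Pacifica
Pacifica wins overall and in every route group — no reversal.

Yes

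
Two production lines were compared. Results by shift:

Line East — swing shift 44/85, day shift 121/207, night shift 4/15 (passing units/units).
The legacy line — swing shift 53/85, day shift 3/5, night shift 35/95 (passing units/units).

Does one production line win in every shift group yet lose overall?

Yes

Swing shift: Line East 44/85 = 51.8%, the legacy line 53/85 = 62.4% → the legacy line
Day shift: Line East 121/207 = 58.5%, the legacy line 3/5 = 60.0% → the legacy line
Night shift: Line East 4/15 = 26.7%, the legacy line 35/95 = 36.8% → the legacy line
Overall: Line East 169/307 = 55.0%, the legacy line 91/185 = 49.2% → Line East
The legacy line wins each shift group but Line East wins overall — the comparison reverses. The legacy line's units skew toward night shift, which has a lower base rate.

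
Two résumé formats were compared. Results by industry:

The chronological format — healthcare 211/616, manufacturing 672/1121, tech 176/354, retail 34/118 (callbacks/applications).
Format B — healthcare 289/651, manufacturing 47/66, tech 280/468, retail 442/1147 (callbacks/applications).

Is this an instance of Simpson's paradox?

Healthcare: the chronological format 211/616 = 34.3%, Format B 289/651 = 44.4% → Format B
Manufacturing: the chronological format 672/1121 = 59.9%, Format B 47/66 = 71.2% → Format B
Tech: the chronological format 176/354 = 49.7%, Format B 280/468 = 59.8% → Format B
Retail: the chronological format 34/118 = 28.8%, Format B 442/1147 = 38.5% → Format B
Overall: the chronological format 1093/2209 = 49.5%, Format B 1058/2332 = 45.4% → the chronological format
Format B wins each industry group but the chronological format wins overall — the comparison reverses. Format B's applications skew toward retail, which has a lower base rate.

Yes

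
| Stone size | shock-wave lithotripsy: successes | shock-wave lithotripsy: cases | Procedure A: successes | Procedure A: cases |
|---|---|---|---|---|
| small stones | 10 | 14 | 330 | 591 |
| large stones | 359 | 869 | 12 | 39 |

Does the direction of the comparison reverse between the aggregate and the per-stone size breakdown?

Yes

Small stones: shock-wave lithotripsy 10/14 = 71.4%, Procedure A 330/591 = 55.8% → shock-wave lithotripsy
Large stones: shock-wave lithotripsy 359/869 = 41.3%, Procedure A 12/39 = 30.8% → shock-wave lithotripsy
Overall: shock-wave lithotripsy 369/883 = 41.8%, Procedure A 342/630 = 54.3% → Procedure A
Shock-wave lithotripsy wins each stone group but Procedure A wins overall — the comparison reverses. Shock-wave lithotripsy's cases skew toward large stones, which has a lower base rate.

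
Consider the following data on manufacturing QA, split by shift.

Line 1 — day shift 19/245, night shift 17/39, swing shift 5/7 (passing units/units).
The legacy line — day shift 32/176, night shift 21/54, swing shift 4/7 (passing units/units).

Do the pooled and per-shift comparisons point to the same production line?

Day shift: Line 1 19/245 = 7.8%, the legacy line 32/176 = 18.2% → the legacy line
Night shift: Line 1 17/39 = 43.6%, the legacy line 21/54 = 38.9% → Line 1
Swing shift: Line 1 5/7 = 71.4%, the legacy line 4/7 = 57.1% → Line 1
Overall: Line 1 41/291 = 14.1%, the legacy line 57/237 = 24.1% → the legacy line
Neither sweeps: Line 1 wins 2 of 3 groups, the legacy line wins 1. The legacy line wins overall but not every group — no Simpson reversal.

No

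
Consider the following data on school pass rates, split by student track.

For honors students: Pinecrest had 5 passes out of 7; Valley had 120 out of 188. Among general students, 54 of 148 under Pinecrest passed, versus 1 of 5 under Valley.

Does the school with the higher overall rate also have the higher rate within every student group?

No

Honors: Pinecrest 5/7 = 71.4%, Valley 120/188 = 63.8% → Pinecrest
General: Pinecrest 54/148 = 36.5%, Valley 1/5 = 20.0% → Pinecrest
Overall: Pinecrest 59/155 = 38.1%, Valley 121/193 = 62.7% → Valley
Pinecrest wins each student group but Valley wins overall — the comparison reverses. Pinecrest's students skew toward general, which has a lower base rate.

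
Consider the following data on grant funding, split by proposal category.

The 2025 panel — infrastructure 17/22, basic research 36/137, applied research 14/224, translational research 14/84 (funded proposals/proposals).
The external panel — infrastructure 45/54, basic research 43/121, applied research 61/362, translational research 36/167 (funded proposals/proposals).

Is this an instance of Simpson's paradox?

No

Infrastructure: the 2025 panel 17/22 = 77.3%, the external panel 45/54 = 83.3% → the external panel
Basic research: the 2025 panel 36/137 = 26.3%, the external panel 43/121 = 35.5% → the external panel
Applied research: the 2025 panel 14/224 = 6.2%, the external panel 61/362 = 16.9% → the external panel
Translational research: the 2025 panel 14/84 = 16.7%, the external panel 36/167 = 21.6% → the external panel
Overall: the 2025 panel 81/467 = 17.3%, the external panel 185/704 = 26.3% → the external panel
The external panel wins overall and in every proposal group — no reversal.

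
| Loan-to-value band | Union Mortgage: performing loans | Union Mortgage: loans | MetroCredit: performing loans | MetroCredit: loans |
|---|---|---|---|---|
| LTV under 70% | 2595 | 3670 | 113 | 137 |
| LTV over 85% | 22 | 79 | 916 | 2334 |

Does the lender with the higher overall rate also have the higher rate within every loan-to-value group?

LTV under 70%: Union Mortgage 2595/3670 = 70.7%, MetroCredit 113/137 = 82.5% → MetroCredit
LTV over 85%: Union Mortgage 22/79 = 27.8%, MetroCredit 916/2334 = 39.2% → MetroCredit
Overall: Union Mortgage 2617/3749 = 69.8%, MetroCredit 1029/2471 = 41.6% → Union Mortgage
MetroCredit wins each loan-to-value group but Union Mortgage wins overall — the comparison reverses. MetroCredit's loans skew toward LTV over 85%, which has a lower base rate.

No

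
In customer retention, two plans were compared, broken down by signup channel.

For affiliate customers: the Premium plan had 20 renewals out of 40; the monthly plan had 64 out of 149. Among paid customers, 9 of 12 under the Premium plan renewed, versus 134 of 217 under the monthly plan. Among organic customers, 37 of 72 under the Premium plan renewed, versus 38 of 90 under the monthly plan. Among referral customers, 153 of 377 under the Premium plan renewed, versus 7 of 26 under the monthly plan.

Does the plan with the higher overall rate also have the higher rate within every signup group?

Affiliate: the Premium plan 20/40 = 50.0%, the monthly plan 64/149 = 43.0% → the Premium plan
Paid: the Premium plan 9/12 = 75.0%, the monthly plan 134/217 = 61.8% → the Premium plan
Organic: the Premium plan 37/72 = 51.4%, the monthly plan 38/90 = 42.2% → the Premium plan
Referral: the Premium plan 153/377 = 40.6%, the monthly plan 7/26 = 26.9% → the Premium plan
Overall: the Premium plan 219/501 = 43.7%, the monthly plan 243/482 = 50.4% → the monthly plan
The Premium plan wins each signup group but the monthly plan wins overall — the comparison reverses. The Premium plan's customers skew toward referral, which has a lower base rate.

No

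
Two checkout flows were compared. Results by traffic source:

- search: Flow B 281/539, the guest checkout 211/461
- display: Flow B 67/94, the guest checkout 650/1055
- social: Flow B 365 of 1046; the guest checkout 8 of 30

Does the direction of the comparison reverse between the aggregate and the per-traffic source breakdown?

Search: Flow B 281/539 = 52.1%, the guest checkout 211/461 = 45.8% → Flow B
Display: Flow B 67/94 = 71.3%, the guest checkout 650/1055 = 61.6% → Flow B
Social: Flow B 365/1046 = 34.9%, the guest checkout 8/30 = 26.7% → Flow B
Overall: Flow B 713/1679 = 42.5%, the guest checkout 869/1546 = 56.2% → the guest checkout
Flow B wins each traffic group but the guest checkout wins overall — the comparison reverses. Flow B's sessions skew toward social, which has a lower base rate.

Yes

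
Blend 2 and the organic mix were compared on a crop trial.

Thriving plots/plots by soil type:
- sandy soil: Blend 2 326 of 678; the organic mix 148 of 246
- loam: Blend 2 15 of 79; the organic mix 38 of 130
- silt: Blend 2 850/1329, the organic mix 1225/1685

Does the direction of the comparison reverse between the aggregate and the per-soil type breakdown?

No

Sandy soil: Blend 2 326/678 = 48.1%, the organic mix 148/246 = 60.2% → the organic mix
Loam: Blend 2 15/79 = 19.0%, the organic mix 38/130 = 29.2% → the organic mix
Silt: Blend 2 850/1329 = 64.0%, the organic mix 1225/1685 = 72.7% → the organic mix
Overall: Blend 2 1191/2086 = 57.1%, the organic mix 1411/2061 = 68.5% → the organic mix
The organic mix wins overall and in every soil group — no reversal.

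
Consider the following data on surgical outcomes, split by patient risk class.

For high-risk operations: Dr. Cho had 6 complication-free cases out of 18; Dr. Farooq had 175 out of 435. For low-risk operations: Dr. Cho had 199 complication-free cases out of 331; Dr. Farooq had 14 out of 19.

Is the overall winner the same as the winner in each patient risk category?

No

High-risk: Dr. Cho 6/18 = 33.3%, Dr. Farooq 175/435 = 40.2% → Dr. Farooq
Low-risk: Dr. Cho 199/331 = 60.1%, Dr. Farooq 14/19 = 73.7% → Dr. Farooq
Overall: Dr. Cho 205/349 = 58.7%, Dr. Farooq 189/454 = 41.6% → Dr. Cho
Dr. Farooq wins each patient risk group but Dr. Cho wins overall — the comparison reverses. Dr. Farooq's operations skew toward high-risk, which has a lower base rate.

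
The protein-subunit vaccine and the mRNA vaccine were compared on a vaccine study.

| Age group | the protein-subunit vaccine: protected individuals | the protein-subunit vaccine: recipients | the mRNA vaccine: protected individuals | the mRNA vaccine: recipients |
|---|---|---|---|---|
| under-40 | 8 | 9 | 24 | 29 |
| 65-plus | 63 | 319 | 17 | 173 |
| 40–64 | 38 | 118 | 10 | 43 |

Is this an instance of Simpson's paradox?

Under-40: the protein-subunit vaccine 8/9 = 88.9%, the mRNA vaccine 24/29 = 82.8% → the protein-subunit vaccine
65-plus: the protein-subunit vaccine 63/319 = 19.7%, the mRNA vaccine 17/173 = 9.8% → the protein-subunit vaccine
40–64: the protein-subunit vaccine 38/118 = 32.2%, the mRNA vaccine 10/43 = 23.3% → the protein-subunit vaccine
Overall: the protein-subunit vaccine 109/446 = 24.4%, the mRNA vaccine 51/245 = 20.8% → the protein-subunit vaccine
The protein-subunit vaccine wins overall and in every age group — no reversal.

No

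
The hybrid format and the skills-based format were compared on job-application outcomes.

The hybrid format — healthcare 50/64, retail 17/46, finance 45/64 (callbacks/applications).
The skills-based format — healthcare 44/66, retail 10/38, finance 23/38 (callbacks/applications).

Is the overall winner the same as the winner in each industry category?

Healthcare: the hybrid format 50/64 = 78.1%, the skills-based format 44/66 = 66.7% → the hybrid format
Retail: the hybrid format 17/46 = 37.0%, the skills-based format 10/38 = 26.3% → the hybrid format
Finance: the hybrid format 45/64 = 70.3%, the skills-based format 23/38 = 60.5% → the hybrid format
Overall: the hybrid format 112/174 = 64.4%, the skills-based format 77/142 = 54.2% → the hybrid format
The hybrid format wins overall and in every industry group — no reversal.

Yes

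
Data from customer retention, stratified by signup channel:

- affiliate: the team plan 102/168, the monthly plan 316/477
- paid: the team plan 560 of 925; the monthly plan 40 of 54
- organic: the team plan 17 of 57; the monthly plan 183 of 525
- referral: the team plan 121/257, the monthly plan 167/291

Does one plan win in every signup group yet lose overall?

Yes

Affiliate: the team plan 102/168 = 60.7%, the monthly plan 316/477 = 66.2% → the monthly plan
Paid: the team plan 560/925 = 60.5%, the monthly plan 40/54 = 74.1% → the monthly plan
Organic: the team plan 17/57 = 29.8%, the monthly plan 183/525 = 34.9% → the monthly plan
Referral: the team plan 121/257 = 47.1%, the monthly plan 167/291 = 57.4% → the monthly plan
Overall: the team plan 800/1407 = 56.9%, the monthly plan 706/1347 = 52.4% → the team plan
The monthly plan wins each signup group but the team plan wins overall — the comparison reverses. The monthly plan's customers skew toward organic, which has a lower base rate.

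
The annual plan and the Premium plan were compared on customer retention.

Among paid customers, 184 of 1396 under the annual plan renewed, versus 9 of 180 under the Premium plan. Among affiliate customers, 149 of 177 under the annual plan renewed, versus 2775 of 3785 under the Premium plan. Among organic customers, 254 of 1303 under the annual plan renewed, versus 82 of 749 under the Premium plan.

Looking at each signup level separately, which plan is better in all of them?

the annual plan

Paid: the annual plan 184/1396 = 13.2%, the Premium plan 9/180 = 5.0% → the annual plan
Affiliate: the annual plan 149/177 = 84.2%, the Premium plan 2775/3785 = 73.3% → the annual plan
Organic: the annual plan 254/1303 = 19.5%, the Premium plan 82/749 = 10.9% → the annual plan
The annual plan has the higher rate in all 3 groups.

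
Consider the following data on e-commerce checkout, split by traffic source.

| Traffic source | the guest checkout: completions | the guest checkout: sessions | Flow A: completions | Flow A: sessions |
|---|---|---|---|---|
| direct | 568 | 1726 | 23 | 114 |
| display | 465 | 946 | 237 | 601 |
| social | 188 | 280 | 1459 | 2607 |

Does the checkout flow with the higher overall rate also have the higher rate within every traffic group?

Direct: the guest checkout 568/1726 = 32.9%, Flow A 23/114 = 20.2% → the guest checkout
Display: the guest checkout 465/946 = 49.2%, Flow A 237/601 = 39.4% → the guest checkout
Social: the guest checkout 188/280 = 67.1%, Flow A 1459/2607 = 56.0% → the guest checkout
Overall: the guest checkout 1221/2952 = 41.4%, Flow A 1719/3322 = 51.7% → Flow A
The guest checkout wins each traffic group but Flow A wins overall — the comparison reverses. The guest checkout's sessions skew toward direct, which has a lower base rate.

No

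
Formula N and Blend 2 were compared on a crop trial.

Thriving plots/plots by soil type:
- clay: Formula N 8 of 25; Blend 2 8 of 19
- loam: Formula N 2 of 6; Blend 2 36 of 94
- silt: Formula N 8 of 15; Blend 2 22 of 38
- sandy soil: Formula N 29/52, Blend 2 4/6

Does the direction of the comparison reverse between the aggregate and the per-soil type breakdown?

Clay: Formula N 8/25 = 32.0%, Blend 2 8/19 = 42.1% → Blend 2
Loam: Formula N 2/6 = 33.3%, Blend 2 36/94 = 38.3% → Blend 2
Silt: Formula N 8/15 = 53.3%, Blend 2 22/38 = 57.9% → Blend 2
Sandy soil: Formula N 29/52 = 55.8%, Blend 2 4/6 = 66.7% → Blend 2
Overall: Formula N 47/98 = 48.0%, Blend 2 70/157 = 44.6% → Formula N
Blend 2 wins each soil group but Formula N wins overall — the comparison reverses. Blend 2's plots skew toward loam, which has a lower base rate.

Yes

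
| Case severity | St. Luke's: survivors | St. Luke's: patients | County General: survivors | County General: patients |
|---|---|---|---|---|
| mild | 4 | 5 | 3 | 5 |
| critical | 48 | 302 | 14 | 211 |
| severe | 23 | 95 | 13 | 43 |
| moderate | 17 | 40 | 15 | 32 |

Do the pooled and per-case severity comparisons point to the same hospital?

No

Mild: St. Luke's 4/5 = 80.0%, County General 3/5 = 60.0% → St. Luke's
Critical: St. Luke's 48/302 = 15.9%, County General 14/211 = 6.6% → St. Luke's
Severe: St. Luke's 23/95 = 24.2%, County General 13/43 = 30.2% → County General
Moderate: St. Luke's 17/40 = 42.5%, County General 15/32 = 46.9% → County General
Overall: St. Luke's 92/442 = 20.8%, County General 45/291 = 15.5% → St. Luke's
Neither sweeps: St. Luke's wins 2 of 4 groups, County General wins 2. St. Luke's wins overall but not every group — no Simpson reversal.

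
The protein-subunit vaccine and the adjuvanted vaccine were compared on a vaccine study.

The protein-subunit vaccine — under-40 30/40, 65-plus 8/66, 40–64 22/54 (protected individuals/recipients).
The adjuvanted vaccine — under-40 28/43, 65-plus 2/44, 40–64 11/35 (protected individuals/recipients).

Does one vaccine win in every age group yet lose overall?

Under-40: the protein-subunit vaccine 30/40 = 75.0%, the adjuvanted vaccine 28/43 = 65.1% → the protein-subunit vaccine
65-plus: the protein-subunit vaccine 8/66 = 12.1%, the adjuvanted vaccine 2/44 = 4.5% → the protein-subunit vaccine
40–64: the protein-subunit vaccine 22/54 = 40.7%, the adjuvanted vaccine 11/35 = 31.4% → the protein-subunit vaccine
Overall: the protein-subunit vaccine 60/160 = 37.5%, the adjuvanted vaccine 41/122 = 33.6% → the protein-subunit vaccine
The protein-subunit vaccine wins overall and in every age group — no reversal.

No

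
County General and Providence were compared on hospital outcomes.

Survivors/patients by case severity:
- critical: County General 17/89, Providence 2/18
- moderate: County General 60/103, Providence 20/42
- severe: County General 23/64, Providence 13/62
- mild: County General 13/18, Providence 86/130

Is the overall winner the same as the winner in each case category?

Critical: County General 17/89 = 19.1%, Providence 2/18 = 11.1% → County General
Moderate: County General 60/103 = 58.3%, Providence 20/42 = 47.6% → County General
Severe: County General 23/64 = 35.9%, Providence 13/62 = 21.0% → County General
Mild: County General 13/18 = 72.2%, Providence 86/130 = 66.2% → County General
Overall: County General 113/274 = 41.2%, Providence 121/252 = 48.0% → Providence
County General wins each case group but Providence wins overall — the comparison reverses. County General's patients skew toward critical, which has a lower base rate.

No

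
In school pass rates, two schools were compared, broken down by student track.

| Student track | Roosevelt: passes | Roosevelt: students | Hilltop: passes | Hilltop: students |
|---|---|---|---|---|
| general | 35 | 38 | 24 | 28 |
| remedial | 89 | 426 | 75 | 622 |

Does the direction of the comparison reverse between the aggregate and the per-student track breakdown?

General: Roosevelt 35/38 = 92.1%, Hilltop 24/28 = 85.7% → Roosevelt
Remedial: Roosevelt 89/426 = 20.9%, Hilltop 75/622 = 12.1% → Roosevelt
Overall: Roosevelt 124/464 = 26.7%, Hilltop 99/650 = 15.2% → Roosevelt
Roosevelt wins overall and in every student group — no reversal.

No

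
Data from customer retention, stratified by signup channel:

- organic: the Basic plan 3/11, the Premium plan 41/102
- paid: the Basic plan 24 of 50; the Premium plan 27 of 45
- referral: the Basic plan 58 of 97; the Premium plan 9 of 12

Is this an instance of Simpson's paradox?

Yes

Organic: the Basic plan 3/11 = 27.3%, the Premium plan 41/102 = 40.2% → the Premium plan
Paid: the Basic plan 24/50 = 48.0%, the Premium plan 27/45 = 60.0% → the Premium plan
Referral: the Basic plan 58/97 = 59.8%, the Premium plan 9/12 = 75.0% → the Premium plan
Overall: the Basic plan 85/158 = 53.8%, the Premium plan 77/159 = 48.4% → the Basic plan
The Premium plan wins each signup group but the Basic plan wins overall — the comparison reverses. The Premium plan's customers skew toward organic, which has a lower base rate.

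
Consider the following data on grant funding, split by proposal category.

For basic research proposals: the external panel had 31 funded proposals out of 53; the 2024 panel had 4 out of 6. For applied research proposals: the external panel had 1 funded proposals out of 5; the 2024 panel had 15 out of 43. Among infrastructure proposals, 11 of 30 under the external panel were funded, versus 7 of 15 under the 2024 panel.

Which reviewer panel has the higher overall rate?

Basic research: the external panel 31/53 = 58.5%, the 2024 panel 4/6 = 66.7% → the 2024 panel
Applied research: the external panel 1/5 = 20.0%, the 2024 panel 15/43 = 34.9% → the 2024 panel
Infrastructure: the external panel 11/30 = 36.7%, the 2024 panel 7/15 = 46.7% → the 2024 panel
Overall: the external panel 43/88 = 48.9%, the 2024 panel 26/64 = 40.6% → the external panel
(The 2024 panel wins every proposal group but the external panel wins overall — the 2024 panel's proposals skew toward the low-rate applied research group.)

the external panel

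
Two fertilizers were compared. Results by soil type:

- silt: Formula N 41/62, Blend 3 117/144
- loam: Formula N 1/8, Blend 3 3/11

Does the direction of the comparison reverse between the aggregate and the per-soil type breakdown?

No

Silt: Formula N 41/62 = 66.1%, Blend 3 117/144 = 81.2% → Blend 3
Loam: Formula N 1/8 = 12.5%, Blend 3 3/11 = 27.3% → Blend 3
Overall: Formula N 42/70 = 60.0%, Blend 3 120/155 = 77.4% → Blend 3
Blend 3 wins overall and in every soil group — no reversal.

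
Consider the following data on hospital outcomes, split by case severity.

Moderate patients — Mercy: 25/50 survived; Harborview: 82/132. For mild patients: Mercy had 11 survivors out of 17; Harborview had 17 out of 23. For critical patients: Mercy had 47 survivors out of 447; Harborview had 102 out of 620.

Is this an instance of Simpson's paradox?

No

Moderate: Mercy 25/50 = 50.0%, Harborview 82/132 = 62.1% → Harborview
Mild: Mercy 11/17 = 64.7%, Harborview 17/23 = 73.9% → Harborview
Critical: Mercy 47/447 = 10.5%, Harborview 102/620 = 16.5% → Harborview
Overall: Mercy 83/514 = 16.1%, Harborview 201/775 = 25.9% → Harborview
Harborview wins overall and in every case group — no reversal.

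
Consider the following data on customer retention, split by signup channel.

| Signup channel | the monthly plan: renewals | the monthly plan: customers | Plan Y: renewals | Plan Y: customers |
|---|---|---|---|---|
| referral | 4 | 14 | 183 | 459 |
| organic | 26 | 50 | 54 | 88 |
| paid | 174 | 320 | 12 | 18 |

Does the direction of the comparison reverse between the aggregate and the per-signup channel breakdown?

Yes

Referral: the monthly plan 4/14 = 28.6%, Plan Y 183/459 = 39.9% → Plan Y
Organic: the monthly plan 26/50 = 52.0%, Plan Y 54/88 = 61.4% → Plan Y
Paid: the monthly plan 174/320 = 54.4%, Plan Y 12/18 = 66.7% → Plan Y
Overall: the monthly plan 204/384 = 53.1%, Plan Y 249/565 = 44.1% → the monthly plan
Plan Y wins each signup group but the monthly plan wins overall — the comparison reverses. Plan Y's customers skew toward referral, which has a lower base rate.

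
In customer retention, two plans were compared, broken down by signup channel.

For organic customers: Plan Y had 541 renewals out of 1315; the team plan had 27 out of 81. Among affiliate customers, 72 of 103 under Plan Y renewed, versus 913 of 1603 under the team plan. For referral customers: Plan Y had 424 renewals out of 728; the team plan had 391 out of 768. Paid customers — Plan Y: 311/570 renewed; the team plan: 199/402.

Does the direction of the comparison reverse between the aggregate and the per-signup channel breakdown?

Yes

Organic: Plan Y 541/1315 = 41.1%, the team plan 27/81 = 33.3% → Plan Y
Affiliate: Plan Y 72/103 = 69.9%, the team plan 913/1603 = 57.0% → Plan Y
Referral: Plan Y 424/728 = 58.2%, the team plan 391/768 = 50.9% → Plan Y
Paid: Plan Y 311/570 = 54.6%, the team plan 199/402 = 49.5% → Plan Y
Overall: Plan Y 1348/2716 = 49.6%, the team plan 1530/2854 = 53.6% → the team plan
Plan Y wins each signup group but the team plan wins overall — the comparison reverses. Plan Y's customers skew toward organic, which has a lower base rate.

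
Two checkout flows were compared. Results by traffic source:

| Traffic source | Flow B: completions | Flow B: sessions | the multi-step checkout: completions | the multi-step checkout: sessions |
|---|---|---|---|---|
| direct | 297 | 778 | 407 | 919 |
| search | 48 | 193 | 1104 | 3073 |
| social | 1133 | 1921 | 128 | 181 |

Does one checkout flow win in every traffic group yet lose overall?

Yes

Direct: Flow B 297/778 = 38.2%, the multi-step checkout 407/919 = 44.3% → the multi-step checkout
Search: Flow B 48/193 = 24.9%, the multi-step checkout 1104/3073 = 35.9% → the multi-step checkout
Social: Flow B 1133/1921 = 59.0%, the multi-step checkout 128/181 = 70.7% → the multi-step checkout
Overall: Flow B 1478/2892 = 51.1%, the multi-step checkout 1639/4173 = 39.3% → Flow B
The multi-step checkout wins each traffic group but Flow B wins overall — the comparison reverses. The multi-step checkout's sessions skew toward search, which has a lower base rate.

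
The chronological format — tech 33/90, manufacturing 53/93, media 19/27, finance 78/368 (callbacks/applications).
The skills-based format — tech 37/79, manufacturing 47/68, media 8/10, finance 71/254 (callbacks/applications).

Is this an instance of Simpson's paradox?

Tech: the chronological format 33/90 = 36.7%, the skills-based format 37/79 = 46.8% → the skills-based format
Manufacturing: the chronological format 53/93 = 57.0%, the skills-based format 47/68 = 69.1% → the skills-based format
Media: the chronological format 19/27 = 70.4%, the skills-based format 8/10 = 80.0% → the skills-based format
Finance: the chronological format 78/368 = 21.2%, the skills-based format 71/254 = 28.0% → the skills-based format
Overall: the chronological format 183/578 = 31.7%, the skills-based format 163/411 = 39.7% → the skills-based format
The skills-based format wins overall and in every industry group — no reversal.

No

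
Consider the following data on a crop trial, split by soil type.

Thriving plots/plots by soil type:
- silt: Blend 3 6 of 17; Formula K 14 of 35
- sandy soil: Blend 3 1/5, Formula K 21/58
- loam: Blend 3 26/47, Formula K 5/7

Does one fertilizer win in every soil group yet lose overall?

Silt: Blend 3 6/17 = 35.3%, Formula K 14/35 = 40.0% → Formula K
Sandy soil: Blend 3 1/5 = 20.0%, Formula K 21/58 = 36.2% → Formula K
Loam: Blend 3 26/47 = 55.3%, Formula K 5/7 = 71.4% → Formula K
Overall: Blend 3 33/69 = 47.8%, Formula K 40/100 = 40.0% → Blend 3
Formula K wins each soil group but Blend 3 wins overall — the comparison reverses. Formula K's plots skew toward sandy soil, which has a lower base rate.

Yes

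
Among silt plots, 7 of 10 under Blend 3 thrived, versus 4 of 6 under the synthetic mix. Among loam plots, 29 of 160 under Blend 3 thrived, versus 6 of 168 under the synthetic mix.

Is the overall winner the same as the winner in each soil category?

Yes

Silt: Blend 3 7/10 = 70.0%, the synthetic mix 4/6 = 66.7% → Blend 3
Loam: Blend 3 29/160 = 18.1%, the synthetic mix 6/168 = 3.6% → Blend 3
Overall: Blend 3 36/170 = 21.2%, the synthetic mix 10/174 = 5.7% → Blend 3
Blend 3 wins overall and in every soil group — no reversal.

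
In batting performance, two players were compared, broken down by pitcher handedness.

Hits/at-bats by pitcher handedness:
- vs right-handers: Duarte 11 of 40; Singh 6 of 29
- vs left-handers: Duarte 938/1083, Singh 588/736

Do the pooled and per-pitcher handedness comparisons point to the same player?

Yes

Vs right-handers: Duarte 11/40 = 27.5%, Singh 6/29 = 20.7% → Duarte
Vs left-handers: Duarte 938/1083 = 86.6%, Singh 588/736 = 79.9% → Duarte
Overall: Duarte 949/1123 = 84.5%, Singh 594/765 = 77.6% → Duarte
Duarte wins overall and in every pitcher group — no reversal.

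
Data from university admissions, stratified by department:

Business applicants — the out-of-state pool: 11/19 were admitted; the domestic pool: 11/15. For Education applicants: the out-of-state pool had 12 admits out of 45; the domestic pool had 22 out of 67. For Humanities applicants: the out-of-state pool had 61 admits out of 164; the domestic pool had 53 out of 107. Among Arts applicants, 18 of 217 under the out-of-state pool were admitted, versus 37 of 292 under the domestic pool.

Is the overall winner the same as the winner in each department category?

Yes

Business: the out-of-state pool 11/19 = 57.9%, the domestic pool 11/15 = 73.3% → the domestic pool
Education: the out-of-state pool 12/45 = 26.7%, the domestic pool 22/67 = 32.8% → the domestic pool
Humanities: the out-of-state pool 61/164 = 37.2%, the domestic pool 53/107 = 49.5% → the domestic pool
Arts: the out-of-state pool 18/217 = 8.3%, the domestic pool 37/292 = 12.7% → the domestic pool
Overall: the out-of-state pool 102/445 = 22.9%, the domestic pool 123/481 = 25.6% → the domestic pool
The domestic pool wins overall and in every department group — no reversal.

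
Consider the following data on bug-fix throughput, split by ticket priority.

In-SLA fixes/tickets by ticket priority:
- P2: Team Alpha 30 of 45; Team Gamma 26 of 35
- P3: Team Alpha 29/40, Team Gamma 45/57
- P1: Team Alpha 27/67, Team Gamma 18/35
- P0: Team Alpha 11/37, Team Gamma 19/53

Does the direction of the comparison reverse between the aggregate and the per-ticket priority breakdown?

P2: Team Alpha 30/45 = 66.7%, Team Gamma 26/35 = 74.3% → Team Gamma
P3: Team Alpha 29/40 = 72.5%, Team Gamma 45/57 = 78.9% → Team Gamma
P1: Team Alpha 27/67 = 40.3%, Team Gamma 18/35 = 51.4% → Team Gamma
P0: Team Alpha 11/37 = 29.7%, Team Gamma 19/53 = 35.8% → Team Gamma
Overall: Team Alpha 97/189 = 51.3%, Team Gamma 108/180 = 60.0% → Team Gamma
Team Gamma wins overall and in every ticket group — no reversal.

No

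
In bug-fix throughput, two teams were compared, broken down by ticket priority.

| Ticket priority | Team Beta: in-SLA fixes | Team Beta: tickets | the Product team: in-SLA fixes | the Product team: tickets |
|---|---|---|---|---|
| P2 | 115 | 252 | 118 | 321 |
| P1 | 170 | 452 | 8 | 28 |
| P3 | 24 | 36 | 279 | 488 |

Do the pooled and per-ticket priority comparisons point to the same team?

P2: Team Beta 115/252 = 45.6%, the Product team 118/321 = 36.8% → Team Beta
P1: Team Beta 170/452 = 37.6%, the Product team 8/28 = 28.6% → Team Beta
P3: Team Beta 24/36 = 66.7%, the Product team 279/488 = 57.2% → Team Beta
Overall: Team Beta 309/740 = 41.8%, the Product team 405/837 = 48.4% → the Product team
Team Beta wins each ticket group but the Product team wins overall — the comparison reverses. Team Beta's tickets skew toward P1, which has a lower base rate.

No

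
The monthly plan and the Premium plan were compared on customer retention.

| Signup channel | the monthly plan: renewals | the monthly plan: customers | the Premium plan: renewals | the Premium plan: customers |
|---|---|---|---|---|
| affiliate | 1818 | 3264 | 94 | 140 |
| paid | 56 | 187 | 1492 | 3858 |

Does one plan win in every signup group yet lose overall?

Affiliate: the monthly plan 1818/3264 = 55.7%, the Premium plan 94/140 = 67.1% → the Premium plan
Paid: the monthly plan 56/187 = 29.9%, the Premium plan 1492/3858 = 38.7% → the Premium plan
Overall: the monthly plan 1874/3451 = 54.3%, the Premium plan 1586/3998 = 39.7% → the monthly plan
The Premium plan wins each signup group but the monthly plan wins overall — the comparison reverses. The Premium plan's customers skew toward paid, which has a lower base rate.

Yes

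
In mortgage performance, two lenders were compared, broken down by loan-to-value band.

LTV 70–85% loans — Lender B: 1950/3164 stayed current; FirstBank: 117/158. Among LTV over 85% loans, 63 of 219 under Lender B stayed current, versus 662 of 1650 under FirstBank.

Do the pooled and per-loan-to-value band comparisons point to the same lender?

No

LTV 70–85%: Lender B 1950/3164 = 61.6%, FirstBank 117/158 = 74.1% → FirstBank
LTV over 85%: Lender B 63/219 = 28.8%, FirstBank 662/1650 = 40.1% → FirstBank
Overall: Lender B 2013/3383 = 59.5%, FirstBank 779/1808 = 43.1% → Lender B
FirstBank wins each loan-to-value group but Lender B wins overall — the comparison reverses. FirstBank's loans skew toward LTV over 85%, which has a lower base rate.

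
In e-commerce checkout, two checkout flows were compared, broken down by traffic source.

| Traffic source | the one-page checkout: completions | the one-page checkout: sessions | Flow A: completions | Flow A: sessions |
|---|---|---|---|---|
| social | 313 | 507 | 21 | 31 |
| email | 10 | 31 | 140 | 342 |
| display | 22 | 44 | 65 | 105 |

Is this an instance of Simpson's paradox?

Social: the one-page checkout 313/507 = 61.7%, Flow A 21/31 = 67.7% → Flow A
Email: the one-page checkout 10/31 = 32.3%, Flow A 140/342 = 40.9% → Flow A
Display: the one-page checkout 22/44 = 50.0%, Flow A 65/105 = 61.9% → Flow A
Overall: the one-page checkout 345/582 = 59.3%, Flow A 226/478 = 47.3% → the one-page checkout
Flow A wins each traffic group but the one-page checkout wins overall — the comparison reverses. Flow A's sessions skew toward email, which has a lower base rate.

Yes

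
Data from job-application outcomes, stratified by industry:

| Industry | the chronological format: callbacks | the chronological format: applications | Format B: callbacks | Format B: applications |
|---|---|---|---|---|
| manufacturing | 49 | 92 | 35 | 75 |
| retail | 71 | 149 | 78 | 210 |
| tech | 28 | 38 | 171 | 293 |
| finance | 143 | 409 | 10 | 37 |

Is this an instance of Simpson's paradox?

Yes

Manufacturing: the chronological format 49/92 = 53.3%, Format B 35/75 = 46.7% → the chronological format
Retail: the chronological format 71/149 = 47.7%, Format B 78/210 = 37.1% → the chronological format
Tech: the chronological format 28/38 = 73.7%, Format B 171/293 = 58.4% → the chronological format
Finance: the chronological format 143/409 = 35.0%, Format B 10/37 = 27.0% → the chronological format
Overall: the chronological format 291/688 = 42.3%, Format B 294/615 = 47.8% → Format B
The chronological format wins each industry group but Format B wins overall — the comparison reverses. The chronological format's applications skew toward finance, which has a lower base rate.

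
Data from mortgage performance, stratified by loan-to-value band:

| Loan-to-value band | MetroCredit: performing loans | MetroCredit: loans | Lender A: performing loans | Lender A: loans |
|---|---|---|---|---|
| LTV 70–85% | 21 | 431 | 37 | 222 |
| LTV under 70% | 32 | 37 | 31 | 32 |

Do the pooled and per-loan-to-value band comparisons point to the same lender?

LTV 70–85%: MetroCredit 21/431 = 4.9%, Lender A 37/222 = 16.7% → Lender A
LTV under 70%: MetroCredit 32/37 = 86.5%, Lender A 31/32 = 96.9% → Lender A
Overall: MetroCredit 53/468 = 11.3%, Lender A 68/254 = 26.8% → Lender A
Lender A wins overall and in every loan-to-value group — no reversal.

Yes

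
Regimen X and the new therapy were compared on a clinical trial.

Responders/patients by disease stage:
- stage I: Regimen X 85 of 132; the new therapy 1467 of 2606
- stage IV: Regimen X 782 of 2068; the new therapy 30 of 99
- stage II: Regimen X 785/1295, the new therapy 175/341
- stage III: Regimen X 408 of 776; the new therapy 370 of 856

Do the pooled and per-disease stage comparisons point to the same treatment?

Stage I: Regimen X 85/132 = 64.4%, the new therapy 1467/2606 = 56.3% → Regimen X
Stage IV: Regimen X 782/2068 = 37.8%, the new therapy 30/99 = 30.3% → Regimen X
Stage II: Regimen X 785/1295 = 60.6%, the new therapy 175/341 = 51.3% → Regimen X
Stage III: Regimen X 408/776 = 52.6%, the new therapy 370/856 = 43.2% → Regimen X
Overall: Regimen X 2060/4271 = 48.2%, the new therapy 2042/3902 = 52.3% → the new therapy
Regimen X wins each disease group but the new therapy wins overall — the comparison reverses. Regimen X's patients skew toward stage IV, which has a lower base rate.

No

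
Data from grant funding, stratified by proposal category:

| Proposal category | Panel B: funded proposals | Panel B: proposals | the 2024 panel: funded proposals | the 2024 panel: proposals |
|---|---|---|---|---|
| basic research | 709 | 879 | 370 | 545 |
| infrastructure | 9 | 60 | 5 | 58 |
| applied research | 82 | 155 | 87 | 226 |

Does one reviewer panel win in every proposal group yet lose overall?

No

Basic research: Panel B 709/879 = 80.7%, the 2024 panel 370/545 = 67.9% → Panel B
Infrastructure: Panel B 9/60 = 15.0%, the 2024 panel 5/58 = 8.6% → Panel B
Applied research: Panel B 82/155 = 52.9%, the 2024 panel 87/226 = 38.5% → Panel B
Overall: Panel B 800/1094 = 73.1%, the 2024 panel 462/829 = 55.7% → Panel B
Panel B wins overall and in every proposal group — no reversal.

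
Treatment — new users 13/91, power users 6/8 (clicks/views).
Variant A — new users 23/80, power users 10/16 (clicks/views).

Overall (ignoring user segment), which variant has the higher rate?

New users: Treatment 13/91 = 14.3%, Variant A 23/80 = 28.8% → Variant A
Power users: Treatment 6/8 = 75.0%, Variant A 10/16 = 62.5% → Treatment
Overall: Treatment 19/99 = 19.2%, Variant A 33/96 = 34.4% → Variant A
(Neither sweeps every user group, but Variant A has the higher pooled rate.)

Variant A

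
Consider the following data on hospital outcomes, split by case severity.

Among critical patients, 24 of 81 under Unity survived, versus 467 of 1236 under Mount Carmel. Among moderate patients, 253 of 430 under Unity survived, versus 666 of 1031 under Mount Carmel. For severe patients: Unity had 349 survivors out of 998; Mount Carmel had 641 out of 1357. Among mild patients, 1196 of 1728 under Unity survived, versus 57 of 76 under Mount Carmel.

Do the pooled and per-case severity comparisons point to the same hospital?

No

Critical: Unity 24/81 = 29.6%, Mount Carmel 467/1236 = 37.8% → Mount Carmel
Moderate: Unity 253/430 = 58.8%, Mount Carmel 666/1031 = 64.6% → Mount Carmel
Severe: Unity 349/998 = 35.0%, Mount Carmel 641/1357 = 47.2% → Mount Carmel
Mild: Unity 1196/1728 = 69.2%, Mount Carmel 57/76 = 75.0% → Mount Carmel
Overall: Unity 1822/3237 = 56.3%, Mount Carmel 1831/3700 = 49.5% → Unity
Mount Carmel wins each case group but Unity wins overall — the comparison reverses. Mount Carmel's patients skew toward critical, which has a lower base rate.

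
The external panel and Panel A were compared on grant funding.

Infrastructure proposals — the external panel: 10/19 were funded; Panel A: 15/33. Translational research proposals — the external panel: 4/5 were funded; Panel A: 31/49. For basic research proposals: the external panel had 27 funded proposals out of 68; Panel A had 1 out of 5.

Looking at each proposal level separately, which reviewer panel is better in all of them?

the external panel

Infrastructure: the external panel 10/19 = 52.6%, Panel A 15/33 = 45.5% → the external panel
Translational research: the external panel 4/5 = 80.0%, Panel A 31/49 = 63.3% → the external panel
Basic research: the external panel 27/68 = 39.7%, Panel A 1/5 = 20.0% → the external panel
The external panel has the higher rate in all 3 groups.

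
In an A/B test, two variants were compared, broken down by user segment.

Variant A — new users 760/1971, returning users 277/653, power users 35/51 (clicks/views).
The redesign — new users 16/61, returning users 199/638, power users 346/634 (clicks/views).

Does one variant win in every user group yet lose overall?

Yes

New users: Variant A 760/1971 = 38.6%, the redesign 16/61 = 26.2% → Variant A
Returning users: Variant A 277/653 = 42.4%, the redesign 199/638 = 31.2% → Variant A
Power users: Variant A 35/51 = 68.6%, the redesign 346/634 = 54.6% → Variant A
Overall: Variant A 1072/2675 = 40.1%, the redesign 561/1333 = 42.1% → the redesign
Variant A wins each user group but the redesign wins overall — the comparison reverses. Variant A's views skew toward new users, which has a lower base rate.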